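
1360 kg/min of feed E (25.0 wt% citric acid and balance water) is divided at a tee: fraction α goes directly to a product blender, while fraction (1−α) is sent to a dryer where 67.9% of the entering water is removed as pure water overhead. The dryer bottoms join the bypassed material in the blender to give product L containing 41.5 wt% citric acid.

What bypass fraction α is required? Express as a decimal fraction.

All 1360×0.250 = 340 kg/min of citric acid reaches L, so L = 340/0.415 = 819.28 kg/min and vapour = 540.72 kg/min.
The evaporator receives (1−α)·1360 of feed at 0.750 water and removes 0.679 of that water:
0.679×0.750×(1−α)×1360 = 540.72
(1−α) = 540.72/692.58 = 0.7807;  α = 0.2193.

0.219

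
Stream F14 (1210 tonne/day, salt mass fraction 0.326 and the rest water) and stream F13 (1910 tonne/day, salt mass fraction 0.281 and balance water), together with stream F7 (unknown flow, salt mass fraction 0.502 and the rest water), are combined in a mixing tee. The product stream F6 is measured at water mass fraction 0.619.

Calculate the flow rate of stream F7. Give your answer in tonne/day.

2129 tonne/day

Let F7 be the unknown flow. Total out = 3120 + F7.
water balance: 2188.8 + 0.498·F7 = 0.619·(3120 + F7)
(0.498 − 0.619)·F7 = 0.619×3120 − 2188.8 = -257.55
F7 = -257.55 / -0.121 = 2128.5 tonne/day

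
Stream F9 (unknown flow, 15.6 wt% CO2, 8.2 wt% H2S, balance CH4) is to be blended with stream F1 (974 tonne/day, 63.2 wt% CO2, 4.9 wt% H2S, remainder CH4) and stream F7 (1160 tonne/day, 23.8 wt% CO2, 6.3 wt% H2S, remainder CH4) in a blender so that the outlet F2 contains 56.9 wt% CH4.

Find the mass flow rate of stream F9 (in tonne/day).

480.3 tonne/day

Let F9 be the unknown flow. Total out = 2134 + F9.
CH4 balance: 1121.5 + 0.762·F9 = 0.569·(2134 + F9)
(0.762 − 0.569)·F9 = 0.569×2134 − 1121.5 = 92.7
F9 = 92.7 / 0.193 = 480.31 tonne/day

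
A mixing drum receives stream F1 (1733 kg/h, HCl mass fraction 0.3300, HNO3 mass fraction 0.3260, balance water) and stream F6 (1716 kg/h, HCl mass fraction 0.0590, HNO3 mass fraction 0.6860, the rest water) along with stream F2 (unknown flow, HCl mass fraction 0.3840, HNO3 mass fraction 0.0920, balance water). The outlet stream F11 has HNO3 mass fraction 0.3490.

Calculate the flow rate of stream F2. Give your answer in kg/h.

2095 kg/h

Let F2 be the unknown flow. Total out = 3449 + F2.
HNO3 balance: 1742.1 + 0.092·F2 = 0.349·(3449 + F2)
(0.092 − 0.349)·F2 = 0.349×3449 − 1742.1 = -538.43
F2 = -538.43 / -0.257 = 2095.1 kg/h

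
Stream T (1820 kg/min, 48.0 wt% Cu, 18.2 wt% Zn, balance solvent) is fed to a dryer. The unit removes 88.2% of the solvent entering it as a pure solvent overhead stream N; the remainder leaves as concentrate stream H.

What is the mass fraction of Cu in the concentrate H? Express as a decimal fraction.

Cu is not removed: 1820×0.480 = 873.6 kg/min of Cu enters H.
solvent entering = 1820×0.338 = 615.16 kg/min; overhead removed = 0.882×615.16 = 542.57 kg/min.
Concentrate = 1820 − 542.57 = 1277.4 kg/min.
Mass fraction = 873.6/1277.4 = 0.684.

0.684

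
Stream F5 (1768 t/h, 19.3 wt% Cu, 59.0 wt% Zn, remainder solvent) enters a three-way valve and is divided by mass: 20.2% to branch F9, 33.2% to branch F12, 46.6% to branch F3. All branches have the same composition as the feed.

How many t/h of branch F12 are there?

587 t/h

Branch F12 flow = 0.332×1768 = 586.98 t/h.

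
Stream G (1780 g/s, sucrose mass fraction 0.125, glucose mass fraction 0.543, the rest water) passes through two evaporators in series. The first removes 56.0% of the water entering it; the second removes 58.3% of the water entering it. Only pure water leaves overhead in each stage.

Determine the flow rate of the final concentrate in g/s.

water in feed = 1780×0.332 = 590.96 g/s.
After stage 1: water left = (1−0.560)×590.96 = 260.02; stream total = 1449.1 g/s.
After stage 2: water left = (1−0.583)×260.02 = 108.43; final concentrate = 1297.5 g/s.

1297 g/s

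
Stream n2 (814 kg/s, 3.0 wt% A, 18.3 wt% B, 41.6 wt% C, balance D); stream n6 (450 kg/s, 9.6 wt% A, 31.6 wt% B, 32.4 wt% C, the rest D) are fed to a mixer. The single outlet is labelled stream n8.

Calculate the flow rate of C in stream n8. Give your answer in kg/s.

C out = C in = 814×0.416 + 450×0.324 = 484.42 kg/s.

484.4 kg/s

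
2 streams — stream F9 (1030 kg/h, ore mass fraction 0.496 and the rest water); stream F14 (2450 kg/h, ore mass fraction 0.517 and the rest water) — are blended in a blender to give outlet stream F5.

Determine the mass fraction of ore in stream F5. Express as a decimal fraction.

Total flow out = 1030 + 2450 = 3480 kg/h.
ore in = 1030×0.496 + 2450×0.517 = 1777.5 kg/h.
ore mass fraction in F5 = 1777.5/3480 = 0.511.

0.511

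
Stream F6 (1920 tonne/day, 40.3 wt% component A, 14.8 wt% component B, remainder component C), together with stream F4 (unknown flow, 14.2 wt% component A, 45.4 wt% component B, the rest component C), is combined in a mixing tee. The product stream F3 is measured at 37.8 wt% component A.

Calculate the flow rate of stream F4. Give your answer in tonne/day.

203.4 tonne/day

Let F4 be the unknown flow. Total out = 1920 + F4.
component A balance: 773.76 + 0.142·F4 = 0.378·(1920 + F4)
(0.142 − 0.378)·F4 = 0.378×1920 − 773.76 = -48
F4 = -48 / -0.236 = 203.39 tonne/day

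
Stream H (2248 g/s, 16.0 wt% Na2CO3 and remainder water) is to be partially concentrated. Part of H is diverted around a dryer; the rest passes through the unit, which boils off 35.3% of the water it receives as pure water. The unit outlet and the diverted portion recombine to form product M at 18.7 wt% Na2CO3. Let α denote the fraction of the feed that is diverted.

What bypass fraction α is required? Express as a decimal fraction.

0.513

All 2248×0.160 = 359.68 g/s of Na2CO3 reaches M, so M = 359.68/0.187 = 1923.4 g/s and vapour = 324.58 g/s.
The evaporator receives (1−α)·2248 of feed at 0.840 water and removes 0.353 of that water:
0.353×0.840×(1−α)×2248 = 324.58
(1−α) = 324.58/666.58 = 0.4869;  α = 0.5131.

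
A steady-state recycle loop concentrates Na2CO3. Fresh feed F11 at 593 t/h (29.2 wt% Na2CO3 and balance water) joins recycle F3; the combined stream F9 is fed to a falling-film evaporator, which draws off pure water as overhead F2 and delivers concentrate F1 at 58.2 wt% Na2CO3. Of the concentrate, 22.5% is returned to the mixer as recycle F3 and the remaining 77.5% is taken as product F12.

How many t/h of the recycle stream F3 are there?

Overall Na2CO3 balance (none leaves overhead): Na2CO3 in fresh feed = Na2CO3 in product, i.e. 593×0.292 = (1−0.225)·F1·0.582.
F1 = 173.16/(0.582×0.775) = 383.9 t/h.
Recycle F3 = 0.225×383.9 = 86.376 t/h.

86.38 t/h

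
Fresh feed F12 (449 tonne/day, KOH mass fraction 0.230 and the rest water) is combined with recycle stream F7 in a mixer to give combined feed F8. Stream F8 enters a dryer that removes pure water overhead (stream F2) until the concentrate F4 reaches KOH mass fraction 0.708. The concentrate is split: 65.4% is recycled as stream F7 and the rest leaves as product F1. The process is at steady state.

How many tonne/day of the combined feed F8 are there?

724.7 tonne/day

Overall KOH balance (none leaves overhead): KOH in fresh feed = KOH in product, i.e. 449×0.230 = (1−0.654)·F4·0.708.
F4 = 103.27/(0.708×0.346) = 421.57 tonne/day.
Recycle F7 = 0.654×421.57 = 275.7 tonne/day.
Combined feed F8 = 449 + 275.7 = 724.7 tonne/day.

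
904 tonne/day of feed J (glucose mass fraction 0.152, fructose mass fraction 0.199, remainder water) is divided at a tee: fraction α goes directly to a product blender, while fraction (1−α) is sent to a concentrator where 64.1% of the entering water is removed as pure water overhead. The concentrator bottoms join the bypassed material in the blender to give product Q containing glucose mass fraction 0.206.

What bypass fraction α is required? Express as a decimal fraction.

All 904×0.152 = 137.41 tonne/day of glucose reaches Q, so Q = 137.41/0.206 = 667.03 tonne/day and vapour = 236.97 tonne/day.
The evaporator receives (1−α)·904 of feed at 0.649 water and removes 0.641 of that water:
0.641×0.649×(1−α)×904 = 236.97
(1−α) = 236.97/376.07 = 0.6301;  α = 0.3699.

0.370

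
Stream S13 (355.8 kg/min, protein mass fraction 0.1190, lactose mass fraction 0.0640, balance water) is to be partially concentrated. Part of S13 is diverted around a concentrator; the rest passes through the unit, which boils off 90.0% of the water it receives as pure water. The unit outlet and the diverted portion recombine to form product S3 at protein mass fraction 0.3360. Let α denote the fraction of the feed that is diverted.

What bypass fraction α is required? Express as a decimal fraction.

All 355.8×0.119 = 42.34 kg/min of protein reaches S3, so S3 = 42.34/0.336 = 126.01 kg/min and vapour = 229.79 kg/min.
The evaporator receives (1−α)·355.8 of feed at 0.817 water and removes 0.900 of that water:
0.900×0.817×(1−α)×355.8 = 229.79
(1−α) = 229.79/261.62 = 0.8783;  α = 0.1217.

0.122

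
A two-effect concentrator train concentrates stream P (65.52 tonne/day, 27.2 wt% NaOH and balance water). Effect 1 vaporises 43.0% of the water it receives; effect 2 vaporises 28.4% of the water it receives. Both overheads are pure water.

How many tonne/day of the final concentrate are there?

37.29 tonne/day

water in feed = 65.52×0.728 = 47.699 tonne/day.
After stage 1: water left = (1−0.430)×47.699 = 27.188; stream total = 45.01 tonne/day.
After stage 2: water left = (1−0.284)×27.188 = 19.467; final concentrate = 37.288 tonne/day.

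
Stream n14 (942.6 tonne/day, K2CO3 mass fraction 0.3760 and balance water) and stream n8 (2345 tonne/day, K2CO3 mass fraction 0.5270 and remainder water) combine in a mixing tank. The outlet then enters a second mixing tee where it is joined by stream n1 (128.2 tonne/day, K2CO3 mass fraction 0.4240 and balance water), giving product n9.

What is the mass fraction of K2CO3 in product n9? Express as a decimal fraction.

Overall, product flow = 3415.8 tonne/day.
K2CO3 in = 942.6×0.376 + 2345×0.527 + 128.2×0.424 = 1644.6 tonne/day.
K2CO3 fraction in n9 = 0.4815.

0.4815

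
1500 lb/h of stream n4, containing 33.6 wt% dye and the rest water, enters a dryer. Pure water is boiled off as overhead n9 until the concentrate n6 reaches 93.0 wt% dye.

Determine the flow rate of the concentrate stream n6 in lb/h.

dye is conserved: 1500×0.336 = 504 lb/h all reports to the concentrate.
Concentrate = 504/(target fraction) = 541.94 lb/h.

541.9 lb/h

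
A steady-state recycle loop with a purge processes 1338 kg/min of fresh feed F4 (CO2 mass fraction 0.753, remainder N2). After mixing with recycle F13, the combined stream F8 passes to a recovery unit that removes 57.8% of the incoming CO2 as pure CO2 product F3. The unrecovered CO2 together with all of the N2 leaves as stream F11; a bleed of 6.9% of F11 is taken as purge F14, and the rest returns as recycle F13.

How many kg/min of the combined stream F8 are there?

6449 kg/min

N2 enters only via F4 and leaves only via the purge: 1338×0.247 = 0.069×(N2 in F11), and the recovery unit passes all N2, so N2 in F8 = N2 in F11 = 4789.7 kg/min.
CO2 in F8: m_A = 1338×0.753 + (1−0.069)·(1−0.578)·m_A, so m_A = 1007.5/0.6071 = 1659.5 kg/min.
F8 = 1659.5 + 4789.7 = 6449.2 kg/min.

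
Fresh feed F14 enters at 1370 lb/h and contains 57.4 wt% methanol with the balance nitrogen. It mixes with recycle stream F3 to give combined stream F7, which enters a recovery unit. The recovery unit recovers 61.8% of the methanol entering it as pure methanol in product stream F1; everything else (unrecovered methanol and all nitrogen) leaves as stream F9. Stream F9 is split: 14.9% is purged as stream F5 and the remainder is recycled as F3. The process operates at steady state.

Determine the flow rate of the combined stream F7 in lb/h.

nitrogen enters only via F14 and leaves only via the purge: 1370×0.426 = 0.149×(nitrogen in F9), and the recovery unit passes all nitrogen, so nitrogen in F7 = nitrogen in F9 = 3916.9 lb/h.
methanol in F7: m_A = 1370×0.574 + (1−0.149)·(1−0.618)·m_A, so m_A = 786.38/0.6749 = 1165.1 lb/h.
F7 = 1165.1 + 3916.9 = 5082.1 lb/h.

5082 lb/h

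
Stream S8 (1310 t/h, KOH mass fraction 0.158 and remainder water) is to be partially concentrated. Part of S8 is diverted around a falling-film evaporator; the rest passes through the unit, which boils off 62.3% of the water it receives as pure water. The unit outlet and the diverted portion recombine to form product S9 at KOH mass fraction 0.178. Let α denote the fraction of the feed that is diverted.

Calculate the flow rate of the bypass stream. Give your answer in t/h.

All 1310×0.158 = 206.98 t/h of KOH reaches S9, so S9 = 206.98/0.178 = 1162.8 t/h and vapour = 147.19 t/h.
The evaporator receives (1−α)·1310 of feed at 0.842 water and removes 0.623 of that water:
0.623×0.842×(1−α)×1310 = 147.19
(1−α) = 147.19/687.18 = 0.2142;  α = 0.7858.
Bypass flow = 0.7858×1310 = 1029.4 t/h.

1029 t/h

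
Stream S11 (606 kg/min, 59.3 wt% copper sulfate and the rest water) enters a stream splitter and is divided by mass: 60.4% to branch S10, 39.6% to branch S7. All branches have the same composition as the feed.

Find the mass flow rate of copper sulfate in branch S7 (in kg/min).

142.3 kg/min

Branch S7 total = 0.396×606 = 239.98 kg/min.
copper sulfate in S7 = 0.593×239.98 = 142.31 kg/min.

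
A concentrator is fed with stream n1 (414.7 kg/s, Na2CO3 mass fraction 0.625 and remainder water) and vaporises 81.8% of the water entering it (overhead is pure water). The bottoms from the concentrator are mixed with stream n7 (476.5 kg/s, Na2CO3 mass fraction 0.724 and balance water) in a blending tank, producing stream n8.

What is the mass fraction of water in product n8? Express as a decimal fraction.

0.209

Vapour removed = 0.818×0.375×414.7 = 127.21 kg/s; concentrate = 287.49 kg/s.
water reaching the mixer = 28.303 (from concentrate) + 476.5×0.276 = 159.82 kg/s.
Product flow = 287.49 + 476.5 = 763.99 kg/s; water fraction = 0.209.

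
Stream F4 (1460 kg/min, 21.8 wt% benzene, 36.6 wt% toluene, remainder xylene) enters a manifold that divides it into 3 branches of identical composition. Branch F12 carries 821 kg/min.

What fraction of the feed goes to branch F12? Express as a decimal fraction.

Fraction to F12 = 821/1460 = 0.5623.

0.562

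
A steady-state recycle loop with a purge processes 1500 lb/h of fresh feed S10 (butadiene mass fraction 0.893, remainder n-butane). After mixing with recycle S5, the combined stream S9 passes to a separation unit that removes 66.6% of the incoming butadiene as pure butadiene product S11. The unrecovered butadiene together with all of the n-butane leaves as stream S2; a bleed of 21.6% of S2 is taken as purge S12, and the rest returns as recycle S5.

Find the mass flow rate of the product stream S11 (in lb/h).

butadiene in S9: m_A = 1500×0.893 + (1−0.216)·(1−0.666)·m_A, so m_A = 1339.5/0.7381 = 1814.7 lb/h.
Product S11 = 0.666×1814.7 = 1208.6 lb/h.

1209 lb/h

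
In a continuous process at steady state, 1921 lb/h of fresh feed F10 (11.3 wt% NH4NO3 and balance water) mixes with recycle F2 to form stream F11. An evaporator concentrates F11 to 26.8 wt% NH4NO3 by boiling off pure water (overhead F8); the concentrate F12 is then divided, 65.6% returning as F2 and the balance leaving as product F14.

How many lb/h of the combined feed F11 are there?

Overall NH4NO3 balance (none leaves overhead): NH4NO3 in fresh feed = NH4NO3 in product, i.e. 1921×0.113 = (1−0.656)·F12·0.268.
F12 = 217.07/(0.268×0.344) = 2354.6 lb/h.
Recycle F2 = 0.656×2354.6 = 1544.6 lb/h.
Combined feed F11 = 1921 + 1544.6 = 3465.6 lb/h.

3466 lb/h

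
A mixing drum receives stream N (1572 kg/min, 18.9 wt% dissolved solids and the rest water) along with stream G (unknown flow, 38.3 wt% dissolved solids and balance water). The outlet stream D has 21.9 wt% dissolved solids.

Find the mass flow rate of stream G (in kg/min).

Let G be the unknown flow. Total out = 1572 + G.
dissolved solids balance: 297.11 + 0.383·G = 0.219·(1572 + G)
(0.383 − 0.219)·G = 0.219×1572 − 297.11 = 47.16
G = 47.16 / 0.164 = 287.56 kg/min

287.6 kg/min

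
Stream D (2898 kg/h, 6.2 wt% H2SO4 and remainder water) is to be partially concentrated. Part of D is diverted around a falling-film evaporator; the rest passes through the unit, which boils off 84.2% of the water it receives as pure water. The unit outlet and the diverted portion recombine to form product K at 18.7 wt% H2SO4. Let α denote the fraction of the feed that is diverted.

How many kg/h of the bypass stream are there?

All 2898×0.062 = 179.68 kg/h of H2SO4 reaches K, so K = 179.68/0.187 = 960.83 kg/h and vapour = 1937.2 kg/h.
The evaporator receives (1−α)·2898 of feed at 0.938 water and removes 0.842 of that water:
0.842×0.938×(1−α)×2898 = 1937.2
(1−α) = 1937.2/2288.8 = 0.8464;  α = 0.1536.
Bypass flow = 0.1536×2898 = 445.26 kg/h.

445.3 kg/h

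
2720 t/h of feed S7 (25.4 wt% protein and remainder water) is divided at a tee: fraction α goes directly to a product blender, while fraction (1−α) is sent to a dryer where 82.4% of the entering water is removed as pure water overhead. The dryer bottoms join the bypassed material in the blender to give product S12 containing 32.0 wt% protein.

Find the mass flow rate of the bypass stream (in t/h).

All 2720×0.254 = 690.88 t/h of protein reaches S12, so S12 = 690.88/0.320 = 2159 t/h and vapour = 561 t/h.
The evaporator receives (1−α)·2720 of feed at 0.746 water and removes 0.824 of that water:
0.824×0.746×(1−α)×2720 = 561
(1−α) = 561/1672 = 0.3355;  α = 0.6645.
Bypass flow = 0.6645×2720 = 1807.4 t/h.

1807 t/h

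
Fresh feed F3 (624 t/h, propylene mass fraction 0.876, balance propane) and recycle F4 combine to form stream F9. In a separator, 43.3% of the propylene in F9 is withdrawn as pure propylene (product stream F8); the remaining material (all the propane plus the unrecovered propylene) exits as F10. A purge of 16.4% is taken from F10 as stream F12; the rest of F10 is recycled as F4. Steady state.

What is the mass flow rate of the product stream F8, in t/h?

450 t/h

propylene in F9: m_A = 624×0.876 + (1−0.164)·(1−0.433)·m_A, so m_A = 546.62/0.5260 = 1039.2 t/h.
Product F8 = 0.433×1039.2 = 449.99 t/h.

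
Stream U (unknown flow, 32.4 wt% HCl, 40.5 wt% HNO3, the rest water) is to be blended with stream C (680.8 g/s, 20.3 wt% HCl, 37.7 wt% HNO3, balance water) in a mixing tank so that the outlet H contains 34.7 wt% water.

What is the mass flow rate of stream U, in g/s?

653.9 g/s

Let U be the unknown flow. Total out = 680.8 + U.
water balance: 285.94 + 0.271·U = 0.347·(680.8 + U)
(0.271 − 0.347)·U = 0.347×680.8 − 285.94 = -49.698
U = -49.698 / -0.076 = 653.93 g/s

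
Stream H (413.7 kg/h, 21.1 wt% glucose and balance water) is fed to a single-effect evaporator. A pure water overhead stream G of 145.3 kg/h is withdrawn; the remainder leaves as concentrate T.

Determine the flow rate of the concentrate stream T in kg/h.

Concentrate = 413.7 − 145.3 = 268.4 kg/h.

268.4 kg/h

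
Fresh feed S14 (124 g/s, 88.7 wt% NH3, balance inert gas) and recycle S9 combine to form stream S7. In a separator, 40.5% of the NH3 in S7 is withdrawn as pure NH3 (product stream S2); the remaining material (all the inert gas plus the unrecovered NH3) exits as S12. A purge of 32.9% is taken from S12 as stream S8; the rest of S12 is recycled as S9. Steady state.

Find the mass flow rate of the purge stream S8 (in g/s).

inert gas enters only via S14 and leaves only via the purge: 124×0.113 = 0.329×(inert gas in S12), and the separator passes all inert gas, so inert gas in S7 = inert gas in S12 = 42.59 g/s.
NH3 in S7: m_A = 124×0.887 + (1−0.329)·(1−0.405)·m_A, so m_A = 109.99/0.6008 = 183.08 g/s.
S12 = (1−0.405)×183.08 + 42.59 = 151.52 g/s.
Purge S8 = 0.329×151.52 = 49.851 g/s.

49.85 g/s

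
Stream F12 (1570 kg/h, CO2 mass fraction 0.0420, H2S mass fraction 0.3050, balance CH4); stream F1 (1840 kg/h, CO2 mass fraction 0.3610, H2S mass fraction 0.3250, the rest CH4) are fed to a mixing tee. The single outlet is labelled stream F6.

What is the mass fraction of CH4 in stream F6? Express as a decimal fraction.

Total flow out = 1570 + 1840 = 3410 kg/h.
CH4 in = 1570×0.653 + 1840×0.314 = 1603 kg/h.
CH4 mass fraction in F6 = 1603/3410 = 0.4701.

0.4701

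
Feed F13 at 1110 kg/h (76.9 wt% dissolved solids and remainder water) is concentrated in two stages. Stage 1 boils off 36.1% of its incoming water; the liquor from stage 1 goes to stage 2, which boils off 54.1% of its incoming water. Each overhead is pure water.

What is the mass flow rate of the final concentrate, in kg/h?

water in feed = 1110×0.231 = 256.41 kg/h.
After stage 1: water left = (1−0.361)×256.41 = 163.85; stream total = 1017.4 kg/h.
After stage 2: water left = (1−0.541)×163.85 = 75.205; final concentrate = 928.8 kg/h.

928.8 kg/h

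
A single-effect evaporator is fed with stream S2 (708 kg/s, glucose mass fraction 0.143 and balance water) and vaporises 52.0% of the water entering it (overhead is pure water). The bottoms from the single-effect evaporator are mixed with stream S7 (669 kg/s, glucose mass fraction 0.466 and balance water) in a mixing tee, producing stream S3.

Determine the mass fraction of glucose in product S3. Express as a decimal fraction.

0.389

Vapour removed = 0.520×0.857×708 = 315.51 kg/s; concentrate = 392.49 kg/s.
glucose reaching the mixer = 101.24 (from concentrate) + 669×0.466 = 413 kg/s.
Product flow = 392.49 + 669 = 1061.5 kg/s; glucose fraction = 0.389.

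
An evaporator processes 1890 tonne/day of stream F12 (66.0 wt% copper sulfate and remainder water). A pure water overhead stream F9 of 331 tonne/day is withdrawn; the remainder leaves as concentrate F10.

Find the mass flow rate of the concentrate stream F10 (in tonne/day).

Concentrate = 1890 − 331 = 1559 tonne/day.

1559 tonne/day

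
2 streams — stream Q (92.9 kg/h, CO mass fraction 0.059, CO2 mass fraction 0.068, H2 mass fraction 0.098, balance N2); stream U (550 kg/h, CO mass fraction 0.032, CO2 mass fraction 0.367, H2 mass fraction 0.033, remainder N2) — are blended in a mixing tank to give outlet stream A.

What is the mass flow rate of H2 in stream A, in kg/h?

H2 out = H2 in = 92.9×0.098 + 550×0.033 = 27.254 kg/h.

27.25 kg/h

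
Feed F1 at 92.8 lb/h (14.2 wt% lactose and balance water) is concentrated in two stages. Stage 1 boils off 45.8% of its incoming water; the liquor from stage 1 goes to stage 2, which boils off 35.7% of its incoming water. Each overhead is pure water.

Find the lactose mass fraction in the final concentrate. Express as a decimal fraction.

0.322

water in feed = 92.8×0.858 = 79.622 lb/h.
After stage 1: water left = (1−0.458)×79.622 = 43.155; stream total = 56.333 lb/h.
After stage 2: water left = (1−0.357)×43.155 = 27.749; final concentrate = 40.926 lb/h.
lactose fraction = 13.178/40.926 = 0.322.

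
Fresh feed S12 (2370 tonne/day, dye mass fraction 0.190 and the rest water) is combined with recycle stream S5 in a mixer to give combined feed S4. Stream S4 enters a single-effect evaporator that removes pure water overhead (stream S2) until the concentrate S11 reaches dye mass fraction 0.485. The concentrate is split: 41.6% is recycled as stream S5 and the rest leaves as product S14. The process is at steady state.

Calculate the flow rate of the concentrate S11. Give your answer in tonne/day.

Overall dye balance (none leaves overhead): dye in fresh feed = dye in product, i.e. 2370×0.190 = (1−0.416)·S11·0.485.
S11 = 450.3/(0.485×0.584) = 1589.8 tonne/day.

1590 tonne/day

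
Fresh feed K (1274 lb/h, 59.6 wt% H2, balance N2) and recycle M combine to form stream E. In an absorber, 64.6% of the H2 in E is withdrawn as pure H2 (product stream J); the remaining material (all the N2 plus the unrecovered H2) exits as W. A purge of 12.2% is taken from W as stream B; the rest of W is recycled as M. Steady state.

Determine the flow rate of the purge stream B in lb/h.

N2 enters only via K and leaves only via the purge: 1274×0.404 = 0.122×(N2 in W), and the absorber passes all N2, so N2 in E = N2 in W = 4218.8 lb/h.
H2 in E: m_A = 1274×0.596 + (1−0.122)·(1−0.646)·m_A, so m_A = 759.3/0.6892 = 1101.7 lb/h.
W = (1−0.646)×1101.7 + 4218.8 = 4608.8 lb/h.
Purge B = 0.122×4608.8 = 562.28 lb/h.

562.3 lb/h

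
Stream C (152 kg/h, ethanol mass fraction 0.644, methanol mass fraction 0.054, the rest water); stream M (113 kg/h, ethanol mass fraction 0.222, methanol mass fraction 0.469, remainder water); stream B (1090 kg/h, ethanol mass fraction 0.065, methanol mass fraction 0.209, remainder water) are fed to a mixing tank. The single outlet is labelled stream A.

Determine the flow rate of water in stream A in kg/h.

872.2 kg/h

water out = water in = 152×0.302 + 113×0.309 + 1090×0.726 = 872.16 kg/h.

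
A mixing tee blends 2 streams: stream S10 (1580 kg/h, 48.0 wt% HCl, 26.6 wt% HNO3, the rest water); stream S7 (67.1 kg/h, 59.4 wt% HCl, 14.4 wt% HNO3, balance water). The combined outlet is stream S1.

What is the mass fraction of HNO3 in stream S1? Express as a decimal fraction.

Total flow out = 1580 + 67.1 = 1647.1 kg/h.
HNO3 in = 1580×0.266 + 67.1×0.144 = 429.94 kg/h.
HNO3 mass fraction in S1 = 429.94/1647.1 = 0.261.

0.261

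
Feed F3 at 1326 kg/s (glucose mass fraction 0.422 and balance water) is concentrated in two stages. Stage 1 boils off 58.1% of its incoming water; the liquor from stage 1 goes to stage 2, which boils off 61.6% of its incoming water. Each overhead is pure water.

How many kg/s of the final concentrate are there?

water in feed = 1326×0.578 = 766.43 kg/s.
After stage 1: water left = (1−0.581)×766.43 = 321.13; stream total = 880.71 kg/s.
After stage 2: water left = (1−0.616)×321.13 = 123.32; final concentrate = 682.89 kg/s.

682.9 kg/s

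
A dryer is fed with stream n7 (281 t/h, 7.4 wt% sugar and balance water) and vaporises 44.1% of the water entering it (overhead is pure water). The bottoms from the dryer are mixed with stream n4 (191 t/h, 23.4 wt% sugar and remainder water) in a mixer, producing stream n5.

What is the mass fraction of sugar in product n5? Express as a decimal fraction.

Vapour removed = 0.441×0.926×281 = 114.75 t/h; concentrate = 166.25 t/h.
sugar reaching the mixer = 20.794 (from concentrate) + 191×0.234 = 65.488 t/h.
Product flow = 166.25 + 191 = 357.25 t/h; sugar fraction = 0.183.

0.183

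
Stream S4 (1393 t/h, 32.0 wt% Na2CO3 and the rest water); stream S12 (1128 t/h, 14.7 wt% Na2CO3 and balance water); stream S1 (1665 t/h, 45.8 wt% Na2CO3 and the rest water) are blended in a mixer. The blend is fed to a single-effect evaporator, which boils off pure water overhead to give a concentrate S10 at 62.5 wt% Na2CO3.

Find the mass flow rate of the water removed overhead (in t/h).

1987 t/h

Na2CO3 entering = 1393×0.320 + 1128×0.147 + 1665×0.458 = 1374.1 t/h.
All Na2CO3 reports to S10, so S10 = 1374.1/0.625 = 2198.6 t/h.
Total feed = 4186 t/h; overhead = 4186 − 2198.6 = 1987.4 t/h.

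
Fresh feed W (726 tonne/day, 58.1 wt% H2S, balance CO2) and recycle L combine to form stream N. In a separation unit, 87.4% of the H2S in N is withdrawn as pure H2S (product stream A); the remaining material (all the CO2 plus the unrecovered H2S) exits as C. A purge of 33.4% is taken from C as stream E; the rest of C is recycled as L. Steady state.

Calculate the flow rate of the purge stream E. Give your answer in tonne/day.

323.6 tonne/day

CO2 enters only via W and leaves only via the purge: 726×0.419 = 0.334×(CO2 in C), and the separation unit passes all CO2, so CO2 in N = CO2 in C = 910.76 tonne/day.
H2S in N: m_A = 726×0.581 + (1−0.334)·(1−0.874)·m_A, so m_A = 421.81/0.9161 = 460.44 tonne/day.
C = (1−0.874)×460.44 + 910.76 = 968.78 tonne/day.
Purge E = 0.334×968.78 = 323.57 tonne/day.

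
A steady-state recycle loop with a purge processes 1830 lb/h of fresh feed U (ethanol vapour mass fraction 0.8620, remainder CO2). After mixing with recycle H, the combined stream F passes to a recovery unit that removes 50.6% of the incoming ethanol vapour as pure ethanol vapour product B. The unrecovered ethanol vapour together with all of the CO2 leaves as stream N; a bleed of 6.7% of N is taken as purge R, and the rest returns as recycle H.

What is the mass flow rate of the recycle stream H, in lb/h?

CO2 enters only via U and leaves only via the purge: 1830×0.138 = 0.067×(CO2 in N), and the recovery unit passes all CO2, so CO2 in F = CO2 in N = 3769.3 lb/h.
ethanol vapour in F: m_A = 1830×0.862 + (1−0.067)·(1−0.506)·m_A, so m_A = 1577.5/0.5391 = 2926.1 lb/h.
N = (1−0.506)×2926.1 + 3769.3 = 5214.8 lb/h.
Recycle H = (1−0.067)×5214.8 = 4865.4 lb/h.

4865 lb/h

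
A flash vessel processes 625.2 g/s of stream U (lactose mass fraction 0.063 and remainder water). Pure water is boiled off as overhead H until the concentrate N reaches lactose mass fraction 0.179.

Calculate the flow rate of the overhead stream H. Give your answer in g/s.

lactose is conserved: 625.2×0.063 = 39.388 g/s all reports to the concentrate.
Concentrate = 39.388/(target fraction) = 220.04 g/s.
Overhead = 625.2 − 220.04 = 405.16 g/s.

405.2 g/s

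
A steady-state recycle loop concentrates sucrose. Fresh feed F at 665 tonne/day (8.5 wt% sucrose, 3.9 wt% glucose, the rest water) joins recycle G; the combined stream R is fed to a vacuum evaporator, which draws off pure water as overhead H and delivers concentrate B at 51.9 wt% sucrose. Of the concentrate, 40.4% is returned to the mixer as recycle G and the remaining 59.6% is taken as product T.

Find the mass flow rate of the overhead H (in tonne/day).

556.1 tonne/day

Overall sucrose balance (none leaves overhead): sucrose in fresh feed = sucrose in product, i.e. 665×0.085 = (1−0.404)·B·0.519.
B = 56.525/(0.519×0.596) = 182.74 tonne/day.
Recycle G = 0.404×182.74 = 73.826 tonne/day.
Combined feed R = 665 + 73.826 = 738.83 tonne/day.
Overhead H = R − B = 738.83 − 182.74 = 556.09 tonne/day.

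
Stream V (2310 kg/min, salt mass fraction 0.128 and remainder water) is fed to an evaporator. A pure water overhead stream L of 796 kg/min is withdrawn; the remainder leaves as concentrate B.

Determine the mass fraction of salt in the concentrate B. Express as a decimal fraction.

salt is not removed: 2310×0.128 = 295.68 kg/min of salt enters B.
Concentrate = 2310 − 796 = 1514 kg/min.
Mass fraction = 295.68/1514 = 0.195.

0.195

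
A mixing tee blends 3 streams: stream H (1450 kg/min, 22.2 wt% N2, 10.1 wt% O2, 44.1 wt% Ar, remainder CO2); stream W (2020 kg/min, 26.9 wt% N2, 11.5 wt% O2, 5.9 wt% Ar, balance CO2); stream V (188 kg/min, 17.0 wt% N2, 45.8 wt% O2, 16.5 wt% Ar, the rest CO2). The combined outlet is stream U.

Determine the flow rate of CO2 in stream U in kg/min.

CO2 out = CO2 in = 1450×0.236 + 2020×0.557 + 188×0.207 = 1506.3 kg/min.

1506 kg/min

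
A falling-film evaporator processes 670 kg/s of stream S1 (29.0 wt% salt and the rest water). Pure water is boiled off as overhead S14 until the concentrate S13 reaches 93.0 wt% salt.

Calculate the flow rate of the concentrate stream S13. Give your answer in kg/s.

208.9 kg/s

salt is conserved: 670×0.290 = 194.3 kg/s all reports to the concentrate.
Concentrate = 194.3/(target fraction) = 208.92 kg/s.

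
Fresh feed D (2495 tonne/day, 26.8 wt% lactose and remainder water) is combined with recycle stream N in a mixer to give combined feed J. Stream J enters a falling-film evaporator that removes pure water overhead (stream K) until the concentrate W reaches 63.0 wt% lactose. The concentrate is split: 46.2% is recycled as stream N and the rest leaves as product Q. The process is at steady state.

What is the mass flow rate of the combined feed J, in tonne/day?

Overall lactose balance (none leaves overhead): lactose in fresh feed = lactose in product, i.e. 2495×0.268 = (1−0.462)·W·0.630.
W = 668.66/(0.630×0.538) = 1972.8 tonne/day.
Recycle N = 0.462×1972.8 = 911.43 tonne/day.
Combined feed J = 2495 + 911.43 = 3406.4 tonne/day.

3406 tonne/day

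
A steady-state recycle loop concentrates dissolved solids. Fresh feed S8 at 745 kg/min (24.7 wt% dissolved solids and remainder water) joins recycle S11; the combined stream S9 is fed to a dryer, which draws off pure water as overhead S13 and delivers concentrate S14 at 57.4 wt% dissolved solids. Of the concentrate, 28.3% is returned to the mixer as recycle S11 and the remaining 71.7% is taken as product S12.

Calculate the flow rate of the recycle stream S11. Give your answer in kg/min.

126.5 kg/min

Overall dissolved solids balance (none leaves overhead): dissolved solids in fresh feed = dissolved solids in product, i.e. 745×0.247 = (1−0.283)·S14·0.574.
S14 = 184.01/(0.574×0.717) = 447.12 kg/min.
Recycle S11 = 0.283×447.12 = 126.53 kg/min.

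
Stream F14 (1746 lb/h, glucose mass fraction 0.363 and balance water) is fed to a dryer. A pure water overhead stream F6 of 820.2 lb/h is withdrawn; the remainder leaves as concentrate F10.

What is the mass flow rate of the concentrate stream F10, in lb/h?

Concentrate = 1746 − 820.2 = 925.8 lb/h.

925.8 lb/h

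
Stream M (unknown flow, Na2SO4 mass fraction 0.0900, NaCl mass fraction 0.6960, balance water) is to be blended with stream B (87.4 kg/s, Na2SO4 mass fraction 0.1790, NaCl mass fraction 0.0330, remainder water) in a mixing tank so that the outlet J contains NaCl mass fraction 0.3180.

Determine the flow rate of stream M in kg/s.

65.9 kg/s

Let M be the unknown flow. Total out = 87.4 + M.
NaCl balance: 2.8842 + 0.696·M = 0.318·(87.4 + M)
(0.696 − 0.318)·M = 0.318×87.4 − 2.8842 = 24.909
M = 24.909 / 0.378 = 65.897 kg/s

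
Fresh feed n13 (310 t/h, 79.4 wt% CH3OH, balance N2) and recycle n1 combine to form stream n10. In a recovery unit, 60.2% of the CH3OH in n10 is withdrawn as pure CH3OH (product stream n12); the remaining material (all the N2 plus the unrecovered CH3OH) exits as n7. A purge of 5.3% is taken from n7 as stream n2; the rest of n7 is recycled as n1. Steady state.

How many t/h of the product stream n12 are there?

237.8 t/h

CH3OH in n10: m_A = 310×0.794 + (1−0.053)·(1−0.602)·m_A, so m_A = 246.14/0.6231 = 395.03 t/h.
Product n12 = 0.602×395.03 = 237.81 t/h.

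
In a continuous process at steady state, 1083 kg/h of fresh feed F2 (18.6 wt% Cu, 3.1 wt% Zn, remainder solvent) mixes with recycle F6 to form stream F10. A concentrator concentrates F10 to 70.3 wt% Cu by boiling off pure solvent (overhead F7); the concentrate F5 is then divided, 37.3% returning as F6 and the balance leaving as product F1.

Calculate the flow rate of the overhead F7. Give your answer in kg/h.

796.5 kg/h

Overall Cu balance (none leaves overhead): Cu in fresh feed = Cu in product, i.e. 1083×0.186 = (1−0.373)·F5·0.703.
F5 = 201.44/(0.703×0.627) = 457 kg/h.
Recycle F6 = 0.373×457 = 170.46 kg/h.
Combined feed F10 = 1083 + 170.46 = 1253.5 kg/h.
Overhead F7 = F10 − F5 = 1253.5 − 457 = 796.46 kg/h.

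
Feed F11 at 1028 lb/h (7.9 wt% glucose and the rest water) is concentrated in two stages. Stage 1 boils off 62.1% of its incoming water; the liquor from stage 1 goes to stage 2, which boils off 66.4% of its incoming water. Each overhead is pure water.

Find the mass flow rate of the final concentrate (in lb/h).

water in feed = 1028×0.921 = 946.79 lb/h.
After stage 1: water left = (1−0.621)×946.79 = 358.83; stream total = 440.04 lb/h.
After stage 2: water left = (1−0.664)×358.83 = 120.57; final concentrate = 201.78 lb/h.

201.8 lb/h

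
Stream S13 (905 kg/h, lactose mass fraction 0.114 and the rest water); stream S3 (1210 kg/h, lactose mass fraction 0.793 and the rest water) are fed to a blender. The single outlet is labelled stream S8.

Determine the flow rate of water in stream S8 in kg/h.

water out = water in = 905×0.886 + 1210×0.207 = 1052.3 kg/h.

1052 kg/h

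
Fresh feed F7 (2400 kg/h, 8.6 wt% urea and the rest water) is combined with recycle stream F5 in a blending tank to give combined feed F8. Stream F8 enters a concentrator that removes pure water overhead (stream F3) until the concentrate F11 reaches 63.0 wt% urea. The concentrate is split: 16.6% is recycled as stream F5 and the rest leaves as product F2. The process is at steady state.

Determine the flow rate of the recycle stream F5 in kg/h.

Overall urea balance (none leaves overhead): urea in fresh feed = urea in product, i.e. 2400×0.086 = (1−0.166)·F11·0.630.
F11 = 206.4/(0.630×0.834) = 392.83 kg/h.
Recycle F5 = 0.166×392.83 = 65.21 kg/h.

65.21 kg/h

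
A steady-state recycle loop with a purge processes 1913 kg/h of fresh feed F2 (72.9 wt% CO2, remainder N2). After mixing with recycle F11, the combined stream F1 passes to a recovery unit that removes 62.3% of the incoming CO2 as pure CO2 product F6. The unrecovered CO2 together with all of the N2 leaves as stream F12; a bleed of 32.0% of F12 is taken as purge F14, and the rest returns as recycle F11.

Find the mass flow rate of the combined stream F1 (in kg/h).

3495 kg/h

N2 enters only via F2 and leaves only via the purge: 1913×0.271 = 0.320×(N2 in F12), and the recovery unit passes all N2, so N2 in F1 = N2 in F12 = 1620.1 kg/h.
CO2 in F1: m_A = 1913×0.729 + (1−0.320)·(1−0.623)·m_A, so m_A = 1394.6/0.7436 = 1875.3 kg/h.
F1 = 1875.3 + 1620.1 = 3495.4 kg/h.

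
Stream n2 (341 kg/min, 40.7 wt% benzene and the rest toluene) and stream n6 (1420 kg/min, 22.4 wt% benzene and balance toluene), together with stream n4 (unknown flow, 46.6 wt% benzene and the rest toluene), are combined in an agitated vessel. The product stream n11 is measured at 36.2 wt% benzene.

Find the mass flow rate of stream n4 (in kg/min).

1737 kg/min

Let n4 be the unknown flow. Total out = 1761 + n4.
benzene balance: 456.87 + 0.466·n4 = 0.362·(1761 + n4)
(0.466 − 0.362)·n4 = 0.362×1761 − 456.87 = 180.62
n4 = 180.62 / 0.104 = 1736.7 kg/min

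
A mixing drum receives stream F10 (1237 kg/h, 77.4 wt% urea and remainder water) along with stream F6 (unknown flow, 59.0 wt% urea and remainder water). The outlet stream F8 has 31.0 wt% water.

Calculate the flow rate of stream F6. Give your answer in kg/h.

Let F6 be the unknown flow. Total out = 1237 + F6.
water balance: 279.56 + 0.410·F6 = 0.310·(1237 + F6)
(0.410 − 0.310)·F6 = 0.310×1237 − 279.56 = 103.91
F6 = 103.91 / 0.100 = 1039.1 kg/h

1039 kg/h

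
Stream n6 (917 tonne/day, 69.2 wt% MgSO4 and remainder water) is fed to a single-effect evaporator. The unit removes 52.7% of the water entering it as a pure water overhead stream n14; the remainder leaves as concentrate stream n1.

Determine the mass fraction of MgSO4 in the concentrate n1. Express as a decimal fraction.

MgSO4 is not removed: 917×0.692 = 634.56 tonne/day of MgSO4 enters n1.
water entering = 917×0.308 = 282.44 tonne/day; overhead removed = 0.527×282.44 = 148.84 tonne/day.
Concentrate = 917 − 148.84 = 768.16 tonne/day.
Mass fraction = 634.56/768.16 = 0.826.

0.826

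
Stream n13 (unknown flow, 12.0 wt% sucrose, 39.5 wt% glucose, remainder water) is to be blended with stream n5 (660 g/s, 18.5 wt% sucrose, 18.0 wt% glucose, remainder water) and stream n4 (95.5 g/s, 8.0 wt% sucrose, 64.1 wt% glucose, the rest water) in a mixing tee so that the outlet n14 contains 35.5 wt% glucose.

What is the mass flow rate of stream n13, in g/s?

2205 g/s

Let n13 be the unknown flow. Total out = 755.5 + n13.
glucose balance: 180.02 + 0.395·n13 = 0.355·(755.5 + n13)
(0.395 − 0.355)·n13 = 0.355×755.5 − 180.02 = 88.187
n13 = 88.187 / 0.040 = 2204.7 g/s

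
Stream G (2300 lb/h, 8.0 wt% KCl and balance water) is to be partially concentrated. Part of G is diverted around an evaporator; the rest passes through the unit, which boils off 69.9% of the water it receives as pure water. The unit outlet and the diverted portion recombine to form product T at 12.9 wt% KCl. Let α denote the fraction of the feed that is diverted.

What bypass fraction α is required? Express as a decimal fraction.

All 2300×0.080 = 184 lb/h of KCl reaches T, so T = 184/0.129 = 1426.4 lb/h and vapour = 873.64 lb/h.
The evaporator receives (1−α)·2300 of feed at 0.920 water and removes 0.699 of that water:
0.699×0.920×(1−α)×2300 = 873.64
(1−α) = 873.64/1479.1 = 0.5907;  α = 0.4093.

0.409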